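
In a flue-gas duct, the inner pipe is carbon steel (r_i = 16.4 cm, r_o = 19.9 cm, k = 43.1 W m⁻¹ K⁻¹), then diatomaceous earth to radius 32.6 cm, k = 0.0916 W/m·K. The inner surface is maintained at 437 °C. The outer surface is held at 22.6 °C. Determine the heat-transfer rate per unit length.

Treat each layer as a resistance in series:
  R'_carbon steel = ln(0.199/0.164)/(2πk) = 0.1934/(2π·43.1) = 7.143×10^-4 m·K/W
  R'_diatomaceous earth = ln(0.326/0.199)/(2πk) = 0.4936/(2π·0.0916) = 0.8576 m·K/W
ΣR = 7.143×10^-4 + 0.8576 = 0.8583 m·K/W
Q' = ΔT/ΣR = (437 °C − 22.6 °C)/0.8583 = 483 W/m

Q' = 483 W/m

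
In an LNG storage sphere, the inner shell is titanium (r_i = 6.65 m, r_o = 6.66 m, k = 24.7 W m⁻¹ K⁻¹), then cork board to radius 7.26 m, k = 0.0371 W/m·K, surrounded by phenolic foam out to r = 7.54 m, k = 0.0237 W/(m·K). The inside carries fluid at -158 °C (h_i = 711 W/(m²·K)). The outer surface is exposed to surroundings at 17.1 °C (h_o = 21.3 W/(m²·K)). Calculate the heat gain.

Treat each layer as a resistance in series:
  R_conv,in = 1/(4πr²h) = 1/(4π·6.65²·711) = 2.531×10^-6 K/W
  R_titanium = (1/6.65 − 1/6.66)/(4πk) = 2.258×10^-4/(4π·24.7) = 7.274×10^-7 K/W
  R_cork board = (1/6.66 − 1/7.26)/(4πk) = 0.01241/(4π·0.0371) = 0.02662 K/W
  R_phenolic foam = (1/7.26 − 1/7.54)/(4πk) = 0.005115/(4π·0.0237) = 0.01717 K/W
  R_conv,out = 1/(4πr²h) = 1/(4π·7.54²·21.3) = 6.572×10^-5 K/W
ΣR = 2.531×10^-6 + 7.274×10^-7 + 0.02662 + 0.01717 + 6.572×10^-5 = 0.04386 K/W
Q = ΔT/ΣR = (-158 °C − 17.1 °C)/0.04386 = -3990 W
(Negative Q ⇒ heat flows inward; heat gain = 3990 W.)

Q = 3.99 kW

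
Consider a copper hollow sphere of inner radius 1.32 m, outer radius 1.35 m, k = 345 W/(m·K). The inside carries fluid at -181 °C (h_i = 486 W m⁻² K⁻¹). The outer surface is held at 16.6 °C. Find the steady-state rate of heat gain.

Q = 2020 kW

Series thermal resistances, inner to outer:
  R_conv,in = 1/(4πr²h) = 1/(4π·1.32²·486) = 9.397×10^-5 K/W
  R_copper = (1/1.32 − 1/1.35)/(4πk) = 0.01684/(4π·345) = 3.883×10^-6 K/W
ΣR = 9.397×10^-5 + 3.883×10^-6 = 9.785×10^-5 K/W
Q = ΔT/ΣR = (-181 °C − 16.6 °C)/9.785×10^-5 = -2.02×10^6 W
(Negative Q ⇒ heat flows inward; heat gain = 2.02×10^6 W.)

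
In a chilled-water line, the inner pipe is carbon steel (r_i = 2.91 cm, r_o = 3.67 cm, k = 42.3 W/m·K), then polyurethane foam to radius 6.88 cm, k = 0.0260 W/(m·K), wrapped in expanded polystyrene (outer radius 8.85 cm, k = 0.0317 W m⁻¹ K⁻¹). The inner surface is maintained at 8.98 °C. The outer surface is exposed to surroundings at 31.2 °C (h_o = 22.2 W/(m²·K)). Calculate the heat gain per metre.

Q' = 4.28 W/m

Series thermal resistances, inner to outer:
  R'_carbon steel = ln(0.0367/0.0291)/(2πk) = 0.2320/(2π·42.3) = 8.731×10^-4 m·K/W
  R'_polyurethane foam = ln(0.0688/0.0367)/(2πk) = 0.6284/(2π·0.0260) = 3.847 m·K/W
  R'_expanded polystyrene = ln(0.0885/0.0688)/(2πk) = 0.2518/(2π·0.0317) = 1.264 m·K/W
  R'_conv,out = 1/(2πr h) = 1/(2π·0.0885·22.2) = 0.08101 m·K/W
ΣR = 8.731×10^-4 + 3.847 + 1.264 + 0.08101 = 5.193 m·K/W
Q' = ΔT/ΣR = (8.98 °C − 31.2 °C)/5.193 = -4.28 W/m
(Negative Q' ⇒ heat flows inward; heat gain = 4.28 W/m.)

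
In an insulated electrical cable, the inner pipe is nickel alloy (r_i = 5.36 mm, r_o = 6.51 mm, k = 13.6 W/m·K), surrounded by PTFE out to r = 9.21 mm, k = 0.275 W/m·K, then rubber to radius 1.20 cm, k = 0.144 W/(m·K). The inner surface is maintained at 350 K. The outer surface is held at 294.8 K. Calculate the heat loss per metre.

Resistance network (inner→outer):
  R'_nickel alloy = ln(0.00651/0.00536)/(2πk) = 0.1944/(2π·13.6) = 0.002275 m·K/W
  R'_PTFE = ln(0.00921/0.00651)/(2πk) = 0.3470/(2π·0.275) = 0.2008 m·K/W
  R'_rubber = ln(0.0120/0.00921)/(2πk) = 0.2646/(2π·0.144) = 0.2925 m·K/W
ΣR = 0.002275 + 0.2008 + 0.2925 = 0.4956 m·K/W
Q' = ΔT/ΣR = (350 K − 294.8 K)/0.4956 = 111 W/m

Q' = 111 W/m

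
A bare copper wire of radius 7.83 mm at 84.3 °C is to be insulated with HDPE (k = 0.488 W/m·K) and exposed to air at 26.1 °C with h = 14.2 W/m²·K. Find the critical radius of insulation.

For a cylinder, r_cr = k_ins/h = 0.488/14.2 = 0.0344 m = 3.44 cm

r_cr = 3.44 cm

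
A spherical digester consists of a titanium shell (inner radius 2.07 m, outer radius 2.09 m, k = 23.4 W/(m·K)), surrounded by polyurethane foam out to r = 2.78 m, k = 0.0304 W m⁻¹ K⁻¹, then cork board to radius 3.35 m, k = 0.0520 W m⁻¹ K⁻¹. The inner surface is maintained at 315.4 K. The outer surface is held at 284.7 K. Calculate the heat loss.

Treat each layer as a resistance in series:
  R_titanium = (1/2.07 − 1/2.09)/(4πk) = 0.004623/(4π·23.4) = 1.572×10^-5 K/W
  R_polyurethane foam = (1/2.09 − 1/2.78)/(4πk) = 0.1188/(4π·0.0304) = 0.3109 K/W
  R_cork board = (1/2.78 − 1/3.35)/(4πk) = 0.06120/(4π·0.0520) = 0.09366 K/W
ΣR = 1.572×10^-5 + 0.3109 + 0.09366 = 0.4046 K/W
Q = ΔT/ΣR = (315.4 K − 284.7 K)/0.4046 = 75.9 W

Q = 75.9 W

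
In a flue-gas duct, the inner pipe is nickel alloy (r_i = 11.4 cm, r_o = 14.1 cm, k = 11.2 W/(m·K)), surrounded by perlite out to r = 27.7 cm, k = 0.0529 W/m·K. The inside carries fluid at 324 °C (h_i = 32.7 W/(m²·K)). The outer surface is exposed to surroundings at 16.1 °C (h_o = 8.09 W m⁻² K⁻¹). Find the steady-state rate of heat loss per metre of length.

Q' = 143 W/m

Resistance network (inner→outer):
  R'_conv,in = 1/(2πr h) = 1/(2π·0.114·32.7) = 0.04269 m·K/W
  R'_nickel alloy = ln(0.141/0.114)/(2πk) = 0.2126/(2π·11.2) = 0.003021 m·K/W
  R'_perlite = ln(0.277/0.141)/(2πk) = 0.6753/(2π·0.0529) = 2.032 m·K/W
  R'_conv,out = 1/(2πr h) = 1/(2π·0.277·8.09) = 0.07102 m·K/W
ΣR = 0.04269 + 0.003021 + 2.032 + 0.07102 = 2.149 m·K/W
Q' = ΔT/ΣR = (324 °C − 16.1 °C)/2.149 = 143 W/m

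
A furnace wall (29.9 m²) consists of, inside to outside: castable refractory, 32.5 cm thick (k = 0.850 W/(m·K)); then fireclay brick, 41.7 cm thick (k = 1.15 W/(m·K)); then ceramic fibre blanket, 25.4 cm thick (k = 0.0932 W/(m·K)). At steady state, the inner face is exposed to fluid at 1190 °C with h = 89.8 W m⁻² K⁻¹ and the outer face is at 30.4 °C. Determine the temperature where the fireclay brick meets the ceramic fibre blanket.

T = 938 °C

Series thermal resistances, inner to outer:
  R_conv,in = 1/(hA) = 1/(89.8·29.9) = 3.724×10^-4 K/W
  R_castable refractory = L/(kA) = 0.325/(0.850·29.9) = 0.01279 K/W
  R_fireclay brick = L/(kA) = 0.417/(1.15·29.9) = 0.01213 K/W
  R_ceramic fibre blanket = L/(kA) = 0.254/(0.0932·29.9) = 0.09115 K/W
ΣR = 3.724×10^-4 + 0.01279 + 0.01213 + 0.09115 = 0.1164 K/W
Q = ΔT/ΣR = (1190 °C − 30.4 °C)/0.1164 = 9962 W
From the inner boundary to the fireclay brick/ceramic fibre blanket interface, ΣR_partial = 0.02529 K/W.
T_interface = T_in − Q·ΣR_partial = 1190 °C − (9962)(0.02529) = 938 °C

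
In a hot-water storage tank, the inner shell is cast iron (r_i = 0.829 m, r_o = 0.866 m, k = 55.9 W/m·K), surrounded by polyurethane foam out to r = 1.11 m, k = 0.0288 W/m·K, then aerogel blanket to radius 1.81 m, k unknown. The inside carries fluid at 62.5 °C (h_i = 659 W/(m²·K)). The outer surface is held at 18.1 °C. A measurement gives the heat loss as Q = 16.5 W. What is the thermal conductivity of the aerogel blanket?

ΣR = ΔT/Q = |62.5 − 18.1|/16.5 = 2.691 K/W
Known resistances:
  R_conv,in = 1/(4πr²h) = 1/(4π·0.829²·659) = 1.757×10^-4 K/W
  R_cast iron = (1/0.829 − 1/0.866)/(4πk) = 0.05154/(4π·55.9) = 7.337×10^-5 K/W
  R_polyurethane foam = (1/0.866 − 1/1.11)/(4πk) = 0.2538/(4π·0.0288) = 0.7014 K/W
R_aerogel blanket = ΣR − ΣR_known = 2.691 − 0.7016 = 1.989 K/W
(1/r₁−1/r₂)/(4πk) = 1.989 ⇒ k = 0.3484/(4π·1.989) = 0.0139 W/m·K

k = 0.0139 W/m·K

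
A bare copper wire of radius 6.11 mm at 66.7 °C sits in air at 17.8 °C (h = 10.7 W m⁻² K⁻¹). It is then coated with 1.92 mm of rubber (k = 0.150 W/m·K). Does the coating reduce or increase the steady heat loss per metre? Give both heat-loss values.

increases: 20.1 → 22.8 W/m

Critical radius for a cylinder: r_cr = k/h = 0.0140 m = 1.40 cm.
Outer radius after coating: r₂ = 0.00611 + 0.00192 = 0.00803 m.
Since r₁ < r_cr and r₂ ≤ r_cr, the coating moves toward the maximum at r_cr — heat loss rises.
Bare: R = 1/(2πr₁h) = 2.434 m·K/W; Q = 48.9/2.434 = 20.1 W/m.
Coated: R = R_cond + R_conv = 2.142 m·K/W; Q = 48.9/2.142 = 22.8 W/m.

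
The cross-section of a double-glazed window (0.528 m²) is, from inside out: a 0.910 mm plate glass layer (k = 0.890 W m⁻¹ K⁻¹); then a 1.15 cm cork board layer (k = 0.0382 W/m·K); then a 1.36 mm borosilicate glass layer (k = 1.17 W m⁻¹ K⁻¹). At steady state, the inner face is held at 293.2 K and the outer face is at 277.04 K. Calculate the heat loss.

Treat each layer as a resistance in series:
  R_plate glass = L/(kA) = 9.10×10^-4/(0.890·0.528) = 0.001936 K/W
  R_cork board = L/(kA) = 0.0115/(0.0382·0.528) = 0.5702 K/W
  R_borosilicate glass = L/(kA) = 0.00136/(1.17·0.528) = 0.002202 K/W
ΣR = 0.001936 + 0.5702 + 0.002202 = 0.5743 K/W
Q = ΔT/ΣR = (293.2 K − 277.04 K)/0.5743 = 28.1 W

Q = 28.1 W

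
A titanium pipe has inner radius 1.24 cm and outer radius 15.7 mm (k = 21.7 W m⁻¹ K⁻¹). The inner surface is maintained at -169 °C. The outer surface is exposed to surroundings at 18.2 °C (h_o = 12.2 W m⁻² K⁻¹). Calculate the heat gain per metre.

Q' = 225 W/m

Treat each layer as a resistance in series:
  R'_titanium = ln(0.0157/0.0124)/(2πk) = 0.2360/(2π·21.7) = 0.001731 m·K/W
  R'_conv,out = 1/(2πr h) = 1/(2π·0.0157·12.2) = 0.8309 m·K/W
ΣR = 0.001731 + 0.8309 = 0.8326 m·K/W
Q' = ΔT/ΣR = (-169 °C − 18.2 °C)/0.8326 = -225 W/m
(Negative Q' ⇒ heat flows inward; heat gain = 225 W/m.)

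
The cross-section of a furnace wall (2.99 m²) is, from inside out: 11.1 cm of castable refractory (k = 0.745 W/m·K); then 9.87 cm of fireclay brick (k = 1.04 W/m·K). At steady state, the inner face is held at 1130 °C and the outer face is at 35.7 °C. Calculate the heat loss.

Q = 13400 W

Series thermal resistances, inner to outer:
  R_castable refractory = L/(kA) = 0.111/(0.745·2.99) = 0.04983 K/W
  R_fireclay brick = L/(kA) = 0.0987/(1.04·2.99) = 0.03174 K/W
ΣR = 0.04983 + 0.03174 = 0.08157 K/W
Q = ΔT/ΣR = (1130 °C − 35.7 °C)/0.08157 = 13400 W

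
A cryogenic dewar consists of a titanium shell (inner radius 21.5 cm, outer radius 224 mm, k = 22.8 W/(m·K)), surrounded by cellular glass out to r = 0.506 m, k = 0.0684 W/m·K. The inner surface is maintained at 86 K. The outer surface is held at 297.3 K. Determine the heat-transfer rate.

Series thermal resistances, inner to outer:
  R_titanium = (1/0.215 − 1/0.224)/(4πk) = 0.1869/(4π·22.8) = 6.522×10^-4 K/W
  R_cellular glass = (1/0.224 − 1/0.506)/(4πk) = 2.488/(4π·0.0684) = 2.895 K/W
ΣR = 6.522×10^-4 + 2.895 = 2.896 K/W
Q = ΔT/ΣR = (86 K − 297.3 K)/2.896 = -73.0 W
(Negative Q ⇒ heat flows inward; heat gain = 73.0 W.)

Q = 73.0 W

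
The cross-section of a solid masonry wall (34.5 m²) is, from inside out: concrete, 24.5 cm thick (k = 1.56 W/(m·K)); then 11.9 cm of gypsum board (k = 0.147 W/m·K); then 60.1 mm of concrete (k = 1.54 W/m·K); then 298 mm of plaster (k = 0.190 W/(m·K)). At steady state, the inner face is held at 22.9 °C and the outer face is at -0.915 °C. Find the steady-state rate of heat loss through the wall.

Q = 319 W

Series thermal resistances, inner to outer:
  R_concrete = L/(kA) = 0.245/(1.56·34.5) = 0.004552 K/W
  R_gypsum board = L/(kA) = 0.119/(0.147·34.5) = 0.02346 K/W
  R_concrete = L/(kA) = 0.0601/(1.54·34.5) = 0.001131 K/W
  R_plaster = L/(kA) = 0.298/(0.190·34.5) = 0.04546 K/W
ΣR = 0.004552 + 0.02346 + 0.001131 + 0.04546 = 0.07460 K/W
Q = ΔT/ΣR = (22.9 °C − -0.915 °C)/0.07460 = 319 W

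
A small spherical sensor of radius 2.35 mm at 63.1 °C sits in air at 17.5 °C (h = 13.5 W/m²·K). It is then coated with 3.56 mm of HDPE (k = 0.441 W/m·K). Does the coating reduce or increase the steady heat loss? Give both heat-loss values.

Critical radius for a sphere: r_cr = 2k/h = 0.0653 m = 6.53 cm.
Outer radius after coating: r₂ = 0.00235 + 0.00356 = 0.00591 m.
Since r₁ < r_cr and r₂ ≤ r_cr, the coating moves toward the maximum at r_cr — heat loss rises.
Bare: R = 1/(4πr₁²h) = 1067 K/W; Q = 45.6/1067 = 0.0427 W.
Coated: R = R_cond + R_conv = 215.0 K/W; Q = 45.6/215.0 = 0.212 W.

increases: 0.0427 → 0.212 W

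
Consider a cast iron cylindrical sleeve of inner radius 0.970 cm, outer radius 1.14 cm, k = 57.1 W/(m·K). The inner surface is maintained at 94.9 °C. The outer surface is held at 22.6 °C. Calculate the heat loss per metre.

Q' = 2πk·ΔT/ln(r₂/r₁) = 2π × 57.1 × 72.3 / ln(0.0114/0.00970) = 1.61×10^5 W/m

Q' = 161 kW/m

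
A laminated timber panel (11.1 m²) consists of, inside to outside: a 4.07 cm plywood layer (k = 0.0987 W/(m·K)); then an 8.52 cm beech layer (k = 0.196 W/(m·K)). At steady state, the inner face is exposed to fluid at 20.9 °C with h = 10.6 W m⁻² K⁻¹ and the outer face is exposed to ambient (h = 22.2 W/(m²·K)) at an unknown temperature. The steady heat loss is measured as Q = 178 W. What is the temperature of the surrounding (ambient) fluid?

Sum the resistances:
  R_conv,in = 1/(hA) = 1/(10.6·11.1) = 0.008499 K/W
  R_plywood = L/(kA) = 0.0407/(0.0987·11.1) = 0.03715 K/W
  R_beech = L/(kA) = 0.0852/(0.196·11.1) = 0.03916 K/W
  R_conv,out = 1/(hA) = 1/(22.2·11.1) = 0.004058 K/W
ΣR = 0.08887 K/W
ΔT = Q·ΣR = 178 × 0.08887 = 15.82 K
Heat flows outward, so T_out = T_in − ΔT = 20.9 − 15.82 = 5.08 °C

T_out = 5.08 °C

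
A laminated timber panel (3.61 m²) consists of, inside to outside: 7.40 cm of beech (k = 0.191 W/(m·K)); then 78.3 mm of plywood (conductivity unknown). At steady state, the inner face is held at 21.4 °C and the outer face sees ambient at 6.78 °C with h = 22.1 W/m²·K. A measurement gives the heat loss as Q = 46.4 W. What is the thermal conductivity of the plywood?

ΣR = ΔT/Q = |21.4 − 6.78|/46.4 = 0.3151 K/W
Known resistances:
  R_beech = L/(kA) = 0.0740/(0.191·3.61) = 0.1073 K/W
  R_conv,out = 1/(hA) = 1/(22.1·3.61) = 0.01253 K/W
R_plywood = ΣR − ΣR_known = 0.3151 − 0.1198 = 0.1953 K/W
L/(kA) = 0.1953 ⇒ k = 0.0783/(0.1953·3.61) = 0.111 W/m·K

k = 0.111 W/m·K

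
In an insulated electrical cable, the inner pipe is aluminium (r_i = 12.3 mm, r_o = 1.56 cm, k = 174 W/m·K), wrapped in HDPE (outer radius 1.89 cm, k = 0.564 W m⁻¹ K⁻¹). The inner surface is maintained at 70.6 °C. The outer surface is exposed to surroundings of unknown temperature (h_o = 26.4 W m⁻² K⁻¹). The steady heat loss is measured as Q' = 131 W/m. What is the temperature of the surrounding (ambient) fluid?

Sum the resistances:
  R'_aluminium = ln(0.0156/0.0123)/(2πk) = 0.2377/(2π·174) = 2.174×10^-4 m·K/W
  R'_HDPE = ln(0.0189/0.0156)/(2πk) = 0.1919/(2π·0.564) = 0.05415 m·K/W
  R'_conv,out = 1/(2πr h) = 1/(2π·0.0189·26.4) = 0.3190 m·K/W
ΣR = 0.3733 m·K/W
ΔT = Q'·ΣR = 131 × 0.3733 = 48.90 K
Heat flows outward, so T_out = T_in − ΔT = 70.6 − 48.90 = 21.7 °C

T_out = 21.7 °C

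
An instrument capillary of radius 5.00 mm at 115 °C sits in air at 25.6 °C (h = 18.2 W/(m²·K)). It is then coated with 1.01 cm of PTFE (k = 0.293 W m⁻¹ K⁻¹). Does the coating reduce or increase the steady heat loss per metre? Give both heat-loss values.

increases: 51.1 → 75.8 W/m

Critical radius for a cylinder: r_cr = k/h = 0.0161 m = 1.61 cm.
Outer radius after coating: r₂ = 0.00500 + 0.0101 = 0.01510 m.
Since r₁ < r_cr and r₂ ≤ r_cr, the coating moves toward the maximum at r_cr — heat loss rises.
Bare: R = 1/(2πr₁h) = 1.749 m·K/W; Q = 89.4/1.749 = 51.1 W/m.
Coated: R = R_cond + R_conv = 1.179 m·K/W; Q = 89.4/1.179 = 75.8 W/m.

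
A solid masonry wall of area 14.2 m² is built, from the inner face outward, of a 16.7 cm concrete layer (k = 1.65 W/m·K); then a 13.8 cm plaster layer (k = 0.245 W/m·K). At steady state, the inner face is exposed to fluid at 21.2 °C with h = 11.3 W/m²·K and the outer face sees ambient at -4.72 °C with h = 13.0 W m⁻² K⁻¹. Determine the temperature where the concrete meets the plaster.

T = 15.3 °C

Series thermal resistances, inner to outer:
  R_conv,in = 1/(hA) = 1/(11.3·14.2) = 0.006232 K/W
  R_concrete = L/(kA) = 0.167/(1.65·14.2) = 0.007128 K/W
  R_plaster = L/(kA) = 0.138/(0.245·14.2) = 0.03967 K/W
  R_conv,out = 1/(hA) = 1/(13.0·14.2) = 0.005417 K/W
ΣR = 0.006232 + 0.007128 + 0.03967 + 0.005417 = 0.05845 K/W
Q = ΔT/ΣR = (21.2 °C − -4.72 °C)/0.05845 = 443.5 W
From the inner boundary to the concrete/plaster interface, ΣR_partial = 0.01336 K/W.
T_interface = T_in − Q·ΣR_partial = 21.2 °C − (443.5)(0.01336) = 15.3 °C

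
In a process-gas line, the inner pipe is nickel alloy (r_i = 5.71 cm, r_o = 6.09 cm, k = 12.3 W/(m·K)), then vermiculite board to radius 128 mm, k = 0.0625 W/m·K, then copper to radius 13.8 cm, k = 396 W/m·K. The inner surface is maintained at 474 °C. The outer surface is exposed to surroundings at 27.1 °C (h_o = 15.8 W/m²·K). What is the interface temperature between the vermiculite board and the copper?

T = 43.7 °C

Treat each layer as a resistance in series:
  R'_nickel alloy = ln(0.0609/0.0571)/(2πk) = 0.06443/(2π·12.3) = 8.337×10^-4 m·K/W
  R'_vermiculite board = ln(0.128/0.0609)/(2πk) = 0.7428/(2π·0.0625) = 1.892 m·K/W
  R'_copper = ln(0.138/0.128)/(2πk) = 0.07522/(2π·396) = 3.023×10^-5 m·K/W
  R'_conv,out = 1/(2πr h) = 1/(2π·0.138·15.8) = 0.07299 m·K/W
ΣR = 8.337×10^-4 + 1.892 + 3.023×10^-5 + 0.07299 = 1.966 m·K/W
Q' = ΔT/ΣR = (474 °C − 27.1 °C)/1.966 = 227.3 W/m
From the inner boundary to the vermiculite board/copper interface, ΣR_partial = 1.893 m·K/W.
T_interface = T_in − Q'·ΣR_partial = 474 °C − (227.3)(1.893) = 43.7 °C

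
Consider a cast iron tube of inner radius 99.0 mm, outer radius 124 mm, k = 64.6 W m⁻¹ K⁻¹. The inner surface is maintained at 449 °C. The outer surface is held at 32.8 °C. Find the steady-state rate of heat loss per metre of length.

Q' = 750 kW/m

Q' = 2πk·ΔT/ln(r₂/r₁) = 2π × 64.6 × 416.2 / ln(0.124/0.0990) = 7.50×10^5 W/m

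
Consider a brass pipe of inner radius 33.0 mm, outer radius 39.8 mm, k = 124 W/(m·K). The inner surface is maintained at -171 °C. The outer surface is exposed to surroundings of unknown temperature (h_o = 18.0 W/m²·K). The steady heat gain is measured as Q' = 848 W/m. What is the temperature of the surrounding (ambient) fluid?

Sum the resistances:
  R'_brass = ln(0.0398/0.0330)/(2πk) = 0.1874/(2π·124) = 2.405×10^-4 m·K/W
  R'_conv,out = 1/(2πr h) = 1/(2π·0.0398·18.0) = 0.2222 m·K/W
ΣR = 0.2224 m·K/W
ΔT = Q'·ΣR = 848 × 0.2224 = 188.6 K
Heat flows inward, so T_out = T_in + ΔT = -171 + 188.6 = 17.6 °C

T_out = 17.6 °C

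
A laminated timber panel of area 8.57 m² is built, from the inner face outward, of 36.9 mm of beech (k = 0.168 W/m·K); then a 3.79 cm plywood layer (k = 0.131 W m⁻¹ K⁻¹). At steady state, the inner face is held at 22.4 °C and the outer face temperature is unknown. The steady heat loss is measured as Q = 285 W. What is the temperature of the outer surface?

Sum the resistances:
  R_beech = L/(kA) = 0.0369/(0.168·8.57) = 0.02563 K/W
  R_plywood = L/(kA) = 0.0379/(0.131·8.57) = 0.03376 K/W
ΣR = 0.05939 K/W
ΔT = Q·ΣR = 285 × 0.05939 = 16.93 K
Heat flows outward, so T_out = T_in − ΔT = 22.4 − 16.93 = 5.47 °C

T_out = 5.47 °C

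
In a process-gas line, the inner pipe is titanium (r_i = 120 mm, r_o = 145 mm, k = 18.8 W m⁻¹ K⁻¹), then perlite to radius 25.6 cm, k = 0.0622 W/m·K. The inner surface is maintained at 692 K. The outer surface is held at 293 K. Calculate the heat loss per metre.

Q' = 274 W/m

Series thermal resistances, inner to outer:
  R'_titanium = ln(0.145/0.120)/(2πk) = 0.1892/(2π·18.8) = 0.001602 m·K/W
  R'_perlite = ln(0.256/0.145)/(2πk) = 0.5684/(2π·0.0622) = 1.455 m·K/W
ΣR = 0.001602 + 1.455 = 1.457 m·K/W
Q' = ΔT/ΣR = (692 K − 293 K)/1.457 = 274 W/m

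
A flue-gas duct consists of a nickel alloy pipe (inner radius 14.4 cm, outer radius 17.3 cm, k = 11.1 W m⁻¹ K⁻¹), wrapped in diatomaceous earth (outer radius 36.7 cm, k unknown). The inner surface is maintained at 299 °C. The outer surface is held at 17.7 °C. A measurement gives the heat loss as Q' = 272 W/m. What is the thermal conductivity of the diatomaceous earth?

ΣR = ΔT/Q' = |299 − 17.7|/272 = 1.034 m·K/W
Known resistances:
  R'_nickel alloy = ln(0.173/0.144)/(2πk) = 0.1835/(2π·11.1) = 0.002631 m·K/W
R_diatomaceous earth = ΣR − ΣR_known = 1.034 − 0.002631 = 1.031 m·K/W
ln(r₂/r₁)/(2πk) = 1.031 ⇒ k = 0.7521/(2π·1.031) = 0.116 W/m·K

k = 0.116 W/m·K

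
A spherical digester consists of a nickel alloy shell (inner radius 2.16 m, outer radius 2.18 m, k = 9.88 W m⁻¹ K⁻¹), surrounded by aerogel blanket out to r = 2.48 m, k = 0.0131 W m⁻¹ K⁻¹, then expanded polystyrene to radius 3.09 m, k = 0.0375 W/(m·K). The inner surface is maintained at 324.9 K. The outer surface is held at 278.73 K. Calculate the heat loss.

Q = 91.2 W

Treat each layer as a resistance in series:
  R_nickel alloy = (1/2.16 − 1/2.18)/(4πk) = 0.004247/(4π·9.88) = 3.421×10^-5 K/W
  R_aerogel blanket = (1/2.18 − 1/2.48)/(4πk) = 0.05549/(4π·0.0131) = 0.3371 K/W
  R_expanded polystyrene = (1/2.48 − 1/3.09)/(4πk) = 0.07960/(4π·0.0375) = 0.1689 K/W
ΣR = 3.421×10^-5 + 0.3371 + 0.1689 = 0.5060 K/W
Q = ΔT/ΣR = (324.9 K − 278.73 K)/0.5060 = 91.2 W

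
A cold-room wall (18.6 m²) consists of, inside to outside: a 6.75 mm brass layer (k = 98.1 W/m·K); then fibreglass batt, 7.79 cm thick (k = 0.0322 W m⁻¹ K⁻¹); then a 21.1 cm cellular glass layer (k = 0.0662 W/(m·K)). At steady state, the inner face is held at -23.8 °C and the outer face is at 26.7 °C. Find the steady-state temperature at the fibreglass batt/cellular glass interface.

T = -2.01 °C

Treat each layer as a resistance in series:
  R_brass = L/(kA) = 0.00675/(98.1·18.6) = 3.699×10^-6 K/W
  R_fibreglass batt = L/(kA) = 0.0779/(0.0322·18.6) = 0.1301 K/W
  R_cellular glass = L/(kA) = 0.211/(0.0662·18.6) = 0.1714 K/W
ΣR = 3.699×10^-6 + 0.1301 + 0.1714 = 0.3015 K/W
Q = ΔT/ΣR = (-23.8 °C − 26.7 °C)/0.3015 = -167.5 W
From the inner boundary to the fibreglass batt/cellular glass interface, ΣR_partial = 0.1301 K/W.
T_interface = T_in − Q·ΣR_partial = -23.8 °C − (-167.5)(0.1301) = -2.01 °C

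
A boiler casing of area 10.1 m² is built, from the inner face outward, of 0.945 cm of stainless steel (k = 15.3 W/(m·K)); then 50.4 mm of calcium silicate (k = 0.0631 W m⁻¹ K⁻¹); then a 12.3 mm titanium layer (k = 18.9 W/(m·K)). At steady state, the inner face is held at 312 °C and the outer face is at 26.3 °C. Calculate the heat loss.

Series thermal resistances, inner to outer:
  R_stainless steel = L/(kA) = 0.00945/(15.3·10.1) = 6.115×10^-5 K/W
  R_calcium silicate = L/(kA) = 0.0504/(0.0631·10.1) = 0.07908 K/W
  R_titanium = L/(kA) = 0.0123/(18.9·10.1) = 6.444×10^-5 K/W
ΣR = 6.115×10^-5 + 0.07908 + 6.444×10^-5 = 0.07921 K/W
Q = ΔT/ΣR = (312 °C − 26.3 °C)/0.07921 = 3610 W

Q = 3.61 kW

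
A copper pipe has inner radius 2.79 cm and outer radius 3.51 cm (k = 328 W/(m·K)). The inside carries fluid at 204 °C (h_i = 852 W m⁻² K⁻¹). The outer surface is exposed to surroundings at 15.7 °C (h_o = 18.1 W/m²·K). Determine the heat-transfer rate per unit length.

Treat each layer as a resistance in series:
  R'_conv,in = 1/(2πr h) = 1/(2π·0.0279·852) = 0.006695 m·K/W
  R'_copper = ln(0.0351/0.0279)/(2πk) = 0.2296/(2π·328) = 1.114×10^-4 m·K/W
  R'_conv,out = 1/(2πr h) = 1/(2π·0.0351·18.1) = 0.2505 m·K/W
ΣR = 0.006695 + 1.114×10^-4 + 0.2505 = 0.2573 m·K/W
Q' = ΔT/ΣR = (204 °C − 15.7 °C)/0.2573 = 732 W/m

Q' = 732 W/m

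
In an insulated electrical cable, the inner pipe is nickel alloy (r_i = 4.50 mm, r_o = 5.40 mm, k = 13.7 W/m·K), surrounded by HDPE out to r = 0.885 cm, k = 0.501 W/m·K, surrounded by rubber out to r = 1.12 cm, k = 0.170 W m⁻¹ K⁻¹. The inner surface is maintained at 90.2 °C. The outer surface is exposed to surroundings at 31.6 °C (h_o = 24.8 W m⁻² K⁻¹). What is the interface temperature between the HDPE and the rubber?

Treat each layer as a resistance in series:
  R'_nickel alloy = ln(0.00540/0.00450)/(2πk) = 0.1823/(2π·13.7) = 0.002118 m·K/W
  R'_HDPE = ln(0.00885/0.00540)/(2πk) = 0.4940/(2π·0.501) = 0.1569 m·K/W
  R'_rubber = ln(0.0112/0.00885)/(2πk) = 0.2355/(2π·0.170) = 0.2205 m·K/W
  R'_conv,out = 1/(2πr h) = 1/(2π·0.0112·24.8) = 0.5730 m·K/W
ΣR = 0.002118 + 0.1569 + 0.2205 + 0.5730 = 0.9525 m·K/W
Q' = ΔT/ΣR = (90.2 °C − 31.6 °C)/0.9525 = 61.52 W/m
From the inner boundary to the HDPE/rubber interface, ΣR_partial = 0.1590 m·K/W.
T_interface = T_in − Q'·ΣR_partial = 90.2 °C − (61.52)(0.1590) = 80.4 °C

T = 80.4 °C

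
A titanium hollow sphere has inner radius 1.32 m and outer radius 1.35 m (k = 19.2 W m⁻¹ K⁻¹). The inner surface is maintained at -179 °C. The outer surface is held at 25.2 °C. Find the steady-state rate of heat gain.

Q = 2.93×10^6 W

Q = 4πk·ΔT/(1/r₁ − 1/r₂) = 4π × 19.2 × 204.2 / (1/1.32 − 1/1.35) = 2.93×10^6 W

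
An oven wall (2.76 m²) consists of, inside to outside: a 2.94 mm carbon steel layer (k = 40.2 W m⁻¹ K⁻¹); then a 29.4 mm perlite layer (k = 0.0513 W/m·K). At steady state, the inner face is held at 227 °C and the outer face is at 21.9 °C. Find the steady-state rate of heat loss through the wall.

Q = 988 W

Series thermal resistances, inner to outer:
  R_carbon steel = L/(kA) = 0.00294/(40.2·2.76) = 2.650×10^-5 K/W
  R_perlite = L/(kA) = 0.0294/(0.0513·2.76) = 0.2076 K/W
ΣR = 2.650×10^-5 + 0.2076 = 0.2076 K/W
Q = ΔT/ΣR = (227 °C − 21.9 °C)/0.2076 = 988 W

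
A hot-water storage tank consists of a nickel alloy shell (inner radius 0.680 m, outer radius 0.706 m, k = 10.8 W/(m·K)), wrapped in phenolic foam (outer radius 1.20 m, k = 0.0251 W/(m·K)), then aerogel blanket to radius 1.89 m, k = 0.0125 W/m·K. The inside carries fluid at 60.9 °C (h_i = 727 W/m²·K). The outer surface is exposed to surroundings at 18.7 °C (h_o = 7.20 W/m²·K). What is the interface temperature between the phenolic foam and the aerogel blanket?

T = 40.3 °C

Treat each layer as a resistance in series:
  R_conv,in = 1/(4πr²h) = 1/(4π·0.680²·727) = 2.367×10^-4 K/W
  R_nickel alloy = (1/0.680 − 1/0.706)/(4πk) = 0.05416/(4π·10.8) = 3.990×10^-4 K/W
  R_phenolic foam = (1/0.706 − 1/1.20)/(4πk) = 0.5831/(4π·0.0251) = 1.849 K/W
  R_aerogel blanket = (1/1.20 − 1/1.89)/(4πk) = 0.3042/(4π·0.0125) = 1.937 K/W
  R_conv,out = 1/(4πr²h) = 1/(4π·1.89²·7.20) = 0.003094 K/W
ΣR = 2.367×10^-4 + 3.990×10^-4 + 1.849 + 1.937 + 0.003094 = 3.790 K/W
Q = ΔT/ΣR = (60.9 °C − 18.7 °C)/3.790 = 11.13 W
From the inner boundary to the phenolic foam/aerogel blanket interface, ΣR_partial = 1.850 K/W.
T_interface = T_in − Q·ΣR_partial = 60.9 °C − (11.13)(1.850) = 40.3 °C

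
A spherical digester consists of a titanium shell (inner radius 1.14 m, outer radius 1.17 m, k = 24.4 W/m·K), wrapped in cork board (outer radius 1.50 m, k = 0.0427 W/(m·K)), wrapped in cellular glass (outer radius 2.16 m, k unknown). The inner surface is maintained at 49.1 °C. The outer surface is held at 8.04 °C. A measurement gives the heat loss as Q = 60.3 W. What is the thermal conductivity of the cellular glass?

k = 0.0491 W/m·K

ΣR = ΔT/Q = |49.1 − 8.04|/60.3 = 0.6809 K/W
Known resistances:
  R_titanium = (1/1.14 − 1/1.17)/(4πk) = 0.02249/(4π·24.4) = 7.336×10^-5 K/W
  R_cork board = (1/1.17 − 1/1.50)/(4πk) = 0.1880/(4π·0.0427) = 0.3504 K/W
R_cellular glass = ΣR − ΣR_known = 0.6809 − 0.3505 = 0.3304 K/W
(1/r₁−1/r₂)/(4πk) = 0.3304 ⇒ k = 0.2037/(4π·0.3304) = 0.0491 W/m·K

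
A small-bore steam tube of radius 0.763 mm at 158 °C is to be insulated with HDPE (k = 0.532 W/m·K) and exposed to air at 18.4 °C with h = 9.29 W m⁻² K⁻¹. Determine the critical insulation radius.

r_cr = 5.73 cm

For a cylinder, r_cr = k_ins/h = 0.532/9.29 = 0.0573 m = 5.73 cm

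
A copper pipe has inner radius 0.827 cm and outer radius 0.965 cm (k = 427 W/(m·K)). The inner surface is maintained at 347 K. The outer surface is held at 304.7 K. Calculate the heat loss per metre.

Q' = 735 kW/m

Q' = 2πk·ΔT/ln(r₂/r₁) = 2π × 427 × 42.3 / ln(0.00965/0.00827) = 7.35×10^5 W/m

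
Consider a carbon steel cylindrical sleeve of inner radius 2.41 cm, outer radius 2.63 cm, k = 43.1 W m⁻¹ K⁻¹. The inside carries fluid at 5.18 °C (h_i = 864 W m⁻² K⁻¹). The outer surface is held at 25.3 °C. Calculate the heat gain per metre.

Series thermal resistances, inner to outer:
  R'_conv,in = 1/(2πr h) = 1/(2π·0.0241·864) = 0.007643 m·K/W
  R'_carbon steel = ln(0.0263/0.0241)/(2πk) = 0.08736/(2π·43.1) = 3.226×10^-4 m·K/W
ΣR = 0.007643 + 3.226×10^-4 = 0.007966 m·K/W
Q' = ΔT/ΣR = (5.18 °C − 25.3 °C)/0.007966 = -2530 W/m
(Negative Q' ⇒ heat flows inward; heat gain = 2530 W/m.)

Q' = 2.53 kW/m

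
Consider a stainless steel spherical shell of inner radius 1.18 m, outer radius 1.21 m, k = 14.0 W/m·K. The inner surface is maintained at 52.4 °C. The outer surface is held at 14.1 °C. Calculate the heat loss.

Q = 321 kW

Q = 4πk·ΔT/(1/r₁ − 1/r₂) = 4π × 14.0 × 38.3 / (1/1.18 − 1/1.21) = 3.21×10^5 W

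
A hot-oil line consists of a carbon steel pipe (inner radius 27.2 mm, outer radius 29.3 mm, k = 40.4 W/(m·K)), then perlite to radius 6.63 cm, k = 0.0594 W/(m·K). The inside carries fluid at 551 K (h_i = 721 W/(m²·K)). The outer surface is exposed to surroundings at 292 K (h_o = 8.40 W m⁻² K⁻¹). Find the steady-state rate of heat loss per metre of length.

Q' = 104 W/m

Series thermal resistances, inner to outer:
  R'_conv,in = 1/(2πr h) = 1/(2π·0.0272·721) = 0.008116 m·K/W
  R'_carbon steel = ln(0.0293/0.0272)/(2πk) = 0.07437/(2π·40.4) = 2.930×10^-4 m·K/W
  R'_perlite = ln(0.0663/0.0293)/(2πk) = 0.8166/(2π·0.0594) = 2.188 m·K/W
  R'_conv,out = 1/(2πr h) = 1/(2π·0.0663·8.40) = 0.2858 m·K/W
ΣR = 0.008116 + 2.930×10^-4 + 2.188 + 0.2858 = 2.482 m·K/W
Q' = ΔT/ΣR = (551 K − 292 K)/2.482 = 104 W/m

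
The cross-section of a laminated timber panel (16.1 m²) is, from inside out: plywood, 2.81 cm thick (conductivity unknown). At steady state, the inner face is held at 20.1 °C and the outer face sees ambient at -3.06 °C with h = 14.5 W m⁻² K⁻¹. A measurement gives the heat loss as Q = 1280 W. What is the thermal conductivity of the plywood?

ΣR = ΔT/Q = |20.1 − -3.06|/1280 = 0.01809 K/W
Known resistances:
  R_conv,out = 1/(hA) = 1/(14.5·16.1) = 0.004284 K/W
R_plywood = ΣR − ΣR_known = 0.01809 − 0.004284 = 0.01381 K/W
L/(kA) = 0.01381 ⇒ k = 0.0281/(0.01381·16.1) = 0.126 W/m·K

k = 0.126 W/m·K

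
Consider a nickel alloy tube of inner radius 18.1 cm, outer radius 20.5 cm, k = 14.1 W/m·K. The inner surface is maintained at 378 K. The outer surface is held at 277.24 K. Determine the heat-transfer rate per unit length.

Q' = 2πk·ΔT/ln(r₂/r₁) = 2π × 14.1 × 100.76 / ln(0.205/0.181) = 71700 W/m

Q' = 71700 W/m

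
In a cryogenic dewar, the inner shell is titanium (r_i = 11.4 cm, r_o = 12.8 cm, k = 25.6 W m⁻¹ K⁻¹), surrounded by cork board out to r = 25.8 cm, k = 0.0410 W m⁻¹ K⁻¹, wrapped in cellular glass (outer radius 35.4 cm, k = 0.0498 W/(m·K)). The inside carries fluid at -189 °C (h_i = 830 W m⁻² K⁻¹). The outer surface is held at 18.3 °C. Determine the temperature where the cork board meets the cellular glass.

T = -19.0 °C

Resistance network (inner→outer):
  R_conv,in = 1/(4πr²h) = 1/(4π·0.114²·830) = 0.007377 K/W
  R_titanium = (1/0.114 − 1/0.128)/(4πk) = 0.9594/(4π·25.6) = 0.002982 K/W
  R_cork board = (1/0.128 − 1/0.258)/(4πk) = 3.937/(4π·0.0410) = 7.640 K/W
  R_cellular glass = (1/0.258 − 1/0.354)/(4πk) = 1.051/(4π·0.0498) = 1.680 K/W
ΣR = 0.007377 + 0.002982 + 7.640 + 1.680 = 9.330 K/W
Q = ΔT/ΣR = (-189 °C − 18.3 °C)/9.330 = -22.22 W
From the inner boundary to the cork board/cellular glass interface, ΣR_partial = 7.650 K/W.
T_interface = T_in − Q·ΣR_partial = -189 °C − (-22.22)(7.650) = -19.0 °C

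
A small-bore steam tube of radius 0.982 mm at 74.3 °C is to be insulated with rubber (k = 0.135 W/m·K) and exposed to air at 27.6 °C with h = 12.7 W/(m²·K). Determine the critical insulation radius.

r_cr = 1.06 cm

For a cylinder, r_cr = k_ins/h = 0.135/12.7 = 0.0106 m = 1.06 cm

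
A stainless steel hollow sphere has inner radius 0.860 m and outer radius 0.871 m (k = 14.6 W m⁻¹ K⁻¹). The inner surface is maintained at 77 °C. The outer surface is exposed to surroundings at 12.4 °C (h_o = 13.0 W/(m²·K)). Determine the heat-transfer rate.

Q = 7.93 kW

Series thermal resistances, inner to outer:
  R_stainless steel = (1/0.860 − 1/0.871)/(4πk) = 0.01469/(4π·14.6) = 8.004×10^-5 K/W
  R_conv,out = 1/(4πr²h) = 1/(4π·0.871²·13.0) = 0.008069 K/W
ΣR = 8.004×10^-5 + 0.008069 = 0.008149 K/W
Q = ΔT/ΣR = (77 °C − 12.4 °C)/0.008149 = 7930 W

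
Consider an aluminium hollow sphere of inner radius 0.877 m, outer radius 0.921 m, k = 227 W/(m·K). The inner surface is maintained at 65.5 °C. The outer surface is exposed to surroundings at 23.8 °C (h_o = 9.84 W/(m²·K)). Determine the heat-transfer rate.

Series thermal resistances, inner to outer:
  R_aluminium = (1/0.877 − 1/0.921)/(4πk) = 0.05447/(4π·227) = 1.910×10^-5 K/W
  R_conv,out = 1/(4πr²h) = 1/(4π·0.921²·9.84) = 0.009534 K/W
ΣR = 1.910×10^-5 + 0.009534 = 0.009553 K/W
Q = ΔT/ΣR = (65.5 °C − 23.8 °C)/0.009553 = 4370 W

Q = 4370 W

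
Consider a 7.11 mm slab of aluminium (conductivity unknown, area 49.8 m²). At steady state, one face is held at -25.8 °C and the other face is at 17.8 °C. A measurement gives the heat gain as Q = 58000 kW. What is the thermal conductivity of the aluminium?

ΣR = ΔT/Q = |-25.8 − 17.8|/5.80×10^7 = 7.517×10^-7 K/W
L/(kA) = 7.517×10^-7 ⇒ k = 0.00711/(7.517×10^-7·49.8) = 190 W/m·K

k = 190 W/m·K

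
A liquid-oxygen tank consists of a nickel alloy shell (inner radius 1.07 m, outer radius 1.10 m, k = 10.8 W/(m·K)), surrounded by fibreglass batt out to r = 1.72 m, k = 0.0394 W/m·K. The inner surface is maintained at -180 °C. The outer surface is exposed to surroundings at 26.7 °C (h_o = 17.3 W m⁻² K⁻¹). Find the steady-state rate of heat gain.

Q = 311 W

Resistance network (inner→outer):
  R_nickel alloy = (1/1.07 − 1/1.10)/(4πk) = 0.02549/(4π·10.8) = 1.878×10^-4 K/W
  R_fibreglass batt = (1/1.10 − 1/1.72)/(4πk) = 0.3277/(4π·0.0394) = 0.6619 K/W
  R_conv,out = 1/(4πr²h) = 1/(4π·1.72²·17.3) = 0.001555 K/W
ΣR = 1.878×10^-4 + 0.6619 + 0.001555 = 0.6636 K/W
Q = ΔT/ΣR = (-180 °C − 26.7 °C)/0.6636 = -311 W
(Negative Q ⇒ heat flows inward; heat gain = 311 W.)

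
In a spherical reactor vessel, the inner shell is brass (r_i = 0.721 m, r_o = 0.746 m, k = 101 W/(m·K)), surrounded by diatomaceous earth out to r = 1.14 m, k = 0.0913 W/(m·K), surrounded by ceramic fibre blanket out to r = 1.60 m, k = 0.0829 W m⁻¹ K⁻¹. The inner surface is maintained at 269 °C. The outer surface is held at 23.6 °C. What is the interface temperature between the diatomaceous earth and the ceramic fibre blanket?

T = 116 °C

Treat each layer as a resistance in series:
  R_brass = (1/0.721 − 1/0.746)/(4πk) = 0.04648/(4π·101) = 3.662×10^-5 K/W
  R_diatomaceous earth = (1/0.746 − 1/1.14)/(4πk) = 0.4633/(4π·0.0913) = 0.4038 K/W
  R_ceramic fibre blanket = (1/1.14 − 1/1.60)/(4πk) = 0.2522/(4π·0.0829) = 0.2421 K/W
ΣR = 3.662×10^-5 + 0.4038 + 0.2421 = 0.6459 K/W
Q = ΔT/ΣR = (269 °C − 23.6 °C)/0.6459 = 379.9 W
From the inner boundary to the diatomaceous earth/ceramic fibre blanket interface, ΣR_partial = 0.4038 K/W.
T_interface = T_in − Q·ΣR_partial = 269 °C − (379.9)(0.4038) = 116 °C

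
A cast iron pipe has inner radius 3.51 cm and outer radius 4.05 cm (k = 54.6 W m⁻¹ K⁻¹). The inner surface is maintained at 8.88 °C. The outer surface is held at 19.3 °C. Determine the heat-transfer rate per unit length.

Q' = 2πk·ΔT/ln(r₂/r₁) = 2π × 54.6 × 10.42 / ln(0.0405/0.0351) = 25000 W/m

Q' = 25.0 kW/m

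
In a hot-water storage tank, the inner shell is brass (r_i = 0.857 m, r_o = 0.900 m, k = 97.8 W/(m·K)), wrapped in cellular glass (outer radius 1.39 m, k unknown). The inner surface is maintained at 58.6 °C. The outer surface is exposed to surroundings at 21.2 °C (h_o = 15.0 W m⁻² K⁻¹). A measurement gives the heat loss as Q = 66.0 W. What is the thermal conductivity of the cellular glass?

ΣR = ΔT/Q = |58.6 − 21.2|/66.0 = 0.5667 K/W
Known resistances:
  R_brass = (1/0.857 − 1/0.900)/(4πk) = 0.05575/(4π·97.8) = 4.536×10^-5 K/W
  R_conv,out = 1/(4πr²h) = 1/(4π·1.39²·15.0) = 0.002746 K/W
R_cellular glass = ΣR − ΣR_known = 0.5667 − 0.002791 = 0.5639 K/W
(1/r₁−1/r₂)/(4πk) = 0.5639 ⇒ k = 0.3917/(4π·0.5639) = 0.0553 W/m·K

k = 0.0553 W/m·K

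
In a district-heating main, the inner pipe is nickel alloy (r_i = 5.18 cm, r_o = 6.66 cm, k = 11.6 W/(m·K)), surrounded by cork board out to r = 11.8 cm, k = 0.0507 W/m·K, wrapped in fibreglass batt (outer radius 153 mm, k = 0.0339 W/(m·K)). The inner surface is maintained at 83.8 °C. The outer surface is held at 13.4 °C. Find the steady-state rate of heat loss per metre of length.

Treat each layer as a resistance in series:
  R'_nickel alloy = ln(0.0666/0.0518)/(2πk) = 0.2513/(2π·11.6) = 0.003448 m·K/W
  R'_cork board = ln(0.118/0.0666)/(2πk) = 0.5720/(2π·0.0507) = 1.796 m·K/W
  R'_fibreglass batt = ln(0.153/0.118)/(2πk) = 0.2598/(2π·0.0339) = 1.219 m·K/W
ΣR = 0.003448 + 1.796 + 1.219 = 3.018 m·K/W
Q' = ΔT/ΣR = (83.8 °C − 13.4 °C)/3.018 = 23.3 W/m

Q' = 23.3 W/m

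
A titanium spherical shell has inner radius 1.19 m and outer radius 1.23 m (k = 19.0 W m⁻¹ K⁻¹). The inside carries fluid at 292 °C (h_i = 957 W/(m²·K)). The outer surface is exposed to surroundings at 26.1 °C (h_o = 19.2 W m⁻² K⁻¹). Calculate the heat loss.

Q = 91300 W

Series thermal resistances, inner to outer:
  R_conv,in = 1/(4πr²h) = 1/(4π·1.19²·957) = 5.872×10^-5 K/W
  R_titanium = (1/1.19 − 1/1.23)/(4πk) = 0.02733/(4π·19.0) = 1.145×10^-4 K/W
  R_conv,out = 1/(4πr²h) = 1/(4π·1.23²·19.2) = 0.002740 K/W
ΣR = 5.872×10^-5 + 1.145×10^-4 + 0.002740 = 0.002913 K/W
Q = ΔT/ΣR = (292 °C − 26.1 °C)/0.002913 = 91300 W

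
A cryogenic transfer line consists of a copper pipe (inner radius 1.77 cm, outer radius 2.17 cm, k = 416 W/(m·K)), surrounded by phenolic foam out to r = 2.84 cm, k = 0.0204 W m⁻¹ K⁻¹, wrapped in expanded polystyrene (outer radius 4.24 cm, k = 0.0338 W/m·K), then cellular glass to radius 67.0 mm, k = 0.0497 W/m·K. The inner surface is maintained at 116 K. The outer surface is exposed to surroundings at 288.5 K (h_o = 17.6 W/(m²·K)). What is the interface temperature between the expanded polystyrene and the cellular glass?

Resistance network (inner→outer):
  R'_copper = ln(0.0217/0.0177)/(2πk) = 0.2037/(2π·416) = 7.795×10^-5 m·K/W
  R'_phenolic foam = ln(0.0284/0.0217)/(2πk) = 0.2691/(2π·0.0204) = 2.099 m·K/W
  R'_expanded polystyrene = ln(0.0424/0.0284)/(2πk) = 0.4008/(2π·0.0338) = 1.887 m·K/W
  R'_cellular glass = ln(0.0670/0.0424)/(2πk) = 0.4575/(2π·0.0497) = 1.465 m·K/W
  R'_conv,out = 1/(2πr h) = 1/(2π·0.0670·17.6) = 0.1350 m·K/W
ΣR = 7.795×10^-5 + 2.099 + 1.887 + 1.465 + 0.1350 = 5.586 m·K/W
Q' = ΔT/ΣR = (116 K − 288.5 K)/5.586 = -30.88 W/m
From the inner boundary to the expanded polystyrene/cellular glass interface, ΣR_partial = 3.986 m·K/W.
T_interface = T_in − Q'·ΣR_partial = 116 K − (-30.88)(3.986) = 239.1 K

T = 239.1 K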